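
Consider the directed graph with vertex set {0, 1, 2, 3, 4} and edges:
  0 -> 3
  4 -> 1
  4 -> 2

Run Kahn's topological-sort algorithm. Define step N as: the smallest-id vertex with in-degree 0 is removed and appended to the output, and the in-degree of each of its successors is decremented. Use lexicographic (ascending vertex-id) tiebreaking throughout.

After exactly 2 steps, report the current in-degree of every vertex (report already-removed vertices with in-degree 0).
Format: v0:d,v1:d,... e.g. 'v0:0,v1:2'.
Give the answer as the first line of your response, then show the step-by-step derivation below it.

v0:0,v1:1,v2:1,v3:0,v4:0

step 1: output 0; order=[0]; indeg=(0,1,1,0,0)
step 2: output 3; order=[0,3]; indeg=(0,1,1,0,0)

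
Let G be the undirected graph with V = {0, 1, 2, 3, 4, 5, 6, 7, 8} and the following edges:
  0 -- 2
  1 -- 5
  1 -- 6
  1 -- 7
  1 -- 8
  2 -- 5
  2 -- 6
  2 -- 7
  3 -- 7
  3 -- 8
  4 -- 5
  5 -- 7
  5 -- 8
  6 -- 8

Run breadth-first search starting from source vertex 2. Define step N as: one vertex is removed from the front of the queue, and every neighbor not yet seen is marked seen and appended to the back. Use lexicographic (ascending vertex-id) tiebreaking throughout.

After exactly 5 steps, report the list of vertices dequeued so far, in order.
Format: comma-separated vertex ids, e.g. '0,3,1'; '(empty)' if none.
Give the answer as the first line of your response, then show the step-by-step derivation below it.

2,0,5,6,7

step 1: dequeue 2; queue=[0,5,6,7]; order=2
step 2: dequeue 0; queue=[5,6,7]; order=2,0
step 3: dequeue 5; queue=[6,7,1,4,8]; order=2,0,5
step 4: dequeue 6; queue=[7,1,4,8]; order=2,0,5,6
step 5: dequeue 7; queue=[1,4,8,3]; order=2,0,5,6,7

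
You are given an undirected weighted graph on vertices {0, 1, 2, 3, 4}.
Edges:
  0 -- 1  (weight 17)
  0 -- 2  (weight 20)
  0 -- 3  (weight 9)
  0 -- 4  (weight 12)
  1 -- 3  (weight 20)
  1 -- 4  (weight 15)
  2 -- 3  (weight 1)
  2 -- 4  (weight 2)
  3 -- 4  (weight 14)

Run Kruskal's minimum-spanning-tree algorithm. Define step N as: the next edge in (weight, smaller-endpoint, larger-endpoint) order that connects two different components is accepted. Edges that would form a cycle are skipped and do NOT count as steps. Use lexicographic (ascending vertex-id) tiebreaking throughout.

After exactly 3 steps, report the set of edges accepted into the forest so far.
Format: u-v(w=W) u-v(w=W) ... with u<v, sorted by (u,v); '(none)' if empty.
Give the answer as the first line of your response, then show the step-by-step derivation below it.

0-3(w=9) 2-3(w=1) 2-4(w=2)

step 1: add edge 2-3 (w=1); MST = {2-3(w=1)}
step 2: add edge 2-4 (w=2); MST = {2-3(w=1) 2-4(w=2)}
step 3: add edge 0-3 (w=9); MST = {0-3(w=9) 2-3(w=1) 2-4(w=2)}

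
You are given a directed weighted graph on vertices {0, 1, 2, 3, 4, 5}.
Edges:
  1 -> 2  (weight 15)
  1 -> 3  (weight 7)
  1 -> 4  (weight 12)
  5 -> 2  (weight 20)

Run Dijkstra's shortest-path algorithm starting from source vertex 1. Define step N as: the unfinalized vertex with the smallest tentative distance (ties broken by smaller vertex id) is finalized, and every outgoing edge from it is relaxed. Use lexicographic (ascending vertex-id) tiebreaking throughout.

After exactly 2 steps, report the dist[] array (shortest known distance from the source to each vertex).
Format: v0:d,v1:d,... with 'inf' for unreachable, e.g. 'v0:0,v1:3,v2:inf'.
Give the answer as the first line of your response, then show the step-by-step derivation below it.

v0:inf,v1:0,v2:15,v3:7,v4:12,v5:inf

step 1: dist = v0:inf,v1:0,v2:15,v3:7,v4:12,v5:inf
step 2: dist = v0:inf,v1:0,v2:15,v3:7,v4:12,v5:inf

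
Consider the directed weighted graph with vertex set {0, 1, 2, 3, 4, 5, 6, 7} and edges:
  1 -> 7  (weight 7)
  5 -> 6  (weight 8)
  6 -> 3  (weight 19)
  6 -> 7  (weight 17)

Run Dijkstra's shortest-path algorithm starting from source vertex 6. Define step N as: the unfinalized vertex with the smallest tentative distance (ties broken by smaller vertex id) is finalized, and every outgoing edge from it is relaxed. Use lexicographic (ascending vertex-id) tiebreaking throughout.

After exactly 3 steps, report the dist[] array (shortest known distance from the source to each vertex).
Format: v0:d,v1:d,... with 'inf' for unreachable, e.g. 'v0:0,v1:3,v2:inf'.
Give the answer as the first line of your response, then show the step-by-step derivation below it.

v0:inf,v1:inf,v2:inf,v3:19,v4:inf,v5:inf,v6:0,v7:17

step 1: dist = v0:inf,v1:inf,v2:inf,v3:19,v4:inf,v5:inf,v6:0,v7:17
step 2: dist = v0:inf,v1:inf,v2:inf,v3:19,v4:inf,v5:inf,v6:0,v7:17
step 3: dist = v0:inf,v1:inf,v2:inf,v3:19,v4:inf,v5:inf,v6:0,v7:17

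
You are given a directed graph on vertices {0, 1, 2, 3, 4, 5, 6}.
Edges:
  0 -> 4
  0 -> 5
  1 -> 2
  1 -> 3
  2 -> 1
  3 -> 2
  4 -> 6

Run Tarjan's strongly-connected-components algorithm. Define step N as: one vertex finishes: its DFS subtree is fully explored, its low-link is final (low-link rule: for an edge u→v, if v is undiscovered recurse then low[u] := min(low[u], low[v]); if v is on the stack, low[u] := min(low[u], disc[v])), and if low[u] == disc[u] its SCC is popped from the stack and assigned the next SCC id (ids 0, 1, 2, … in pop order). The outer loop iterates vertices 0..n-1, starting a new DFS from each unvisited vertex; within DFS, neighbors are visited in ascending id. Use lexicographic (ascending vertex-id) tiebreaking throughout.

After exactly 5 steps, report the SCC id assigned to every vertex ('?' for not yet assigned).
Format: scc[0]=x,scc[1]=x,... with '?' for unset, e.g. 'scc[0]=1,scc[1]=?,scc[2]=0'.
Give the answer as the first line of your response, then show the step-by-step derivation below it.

scc[0]=3,scc[1]=?,scc[2]=?,scc[3]=?,scc[4]=1,scc[5]=2,scc[6]=0

step 1: low=(low[0]=0,low[1]=?,low[2]=?,low[3]=?,low[4]=1,low[5]=?,low[6]=2); scc=(scc[0]=?,scc[1]=?,scc[2]=?,scc[3]=?,scc[4]=?,scc[5]=?,scc[6]=0)
step 2: low=(low[0]=0,low[1]=?,low[2]=?,low[3]=?,low[4]=1,low[5]=?,low[6]=2); scc=(scc[0]=?,scc[1]=?,scc[2]=?,scc[3]=?,scc[4]=1,scc[5]=?,scc[6]=0)
step 3: low=(low[0]=0,low[1]=?,low[2]=?,low[3]=?,low[4]=1,low[5]=3,low[6]=2); scc=(scc[0]=?,scc[1]=?,scc[2]=?,scc[3]=?,scc[4]=1,scc[5]=2,scc[6]=0)
step 4: low=(low[0]=0,low[1]=?,low[2]=?,low[3]=?,low[4]=1,low[5]=3,low[6]=2); scc=(scc[0]=3,scc[1]=?,scc[2]=?,scc[3]=?,scc[4]=1,scc[5]=2,scc[6]=0)
step 5: low=(low[0]=0,low[1]=4,low[2]=4,low[3]=?,low[4]=1,low[5]=3,low[6]=2); scc=(scc[0]=3,scc[1]=?,scc[2]=?,scc[3]=?,scc[4]=1,scc[5]=2,scc[6]=0)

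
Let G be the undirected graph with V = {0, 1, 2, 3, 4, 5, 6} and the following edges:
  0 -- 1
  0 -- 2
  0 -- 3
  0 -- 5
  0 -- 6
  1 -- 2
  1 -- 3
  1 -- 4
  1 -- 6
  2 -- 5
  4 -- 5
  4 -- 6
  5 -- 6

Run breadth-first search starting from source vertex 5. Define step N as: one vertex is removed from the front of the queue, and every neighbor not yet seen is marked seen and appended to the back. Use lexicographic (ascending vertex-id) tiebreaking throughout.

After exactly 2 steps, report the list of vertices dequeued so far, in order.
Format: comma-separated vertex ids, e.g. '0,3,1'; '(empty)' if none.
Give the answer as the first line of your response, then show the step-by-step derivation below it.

5,0

step 1: dequeue 5; queue=[0,2,4,6]; order=5
step 2: dequeue 0; queue=[2,4,6,1,3]; order=5,0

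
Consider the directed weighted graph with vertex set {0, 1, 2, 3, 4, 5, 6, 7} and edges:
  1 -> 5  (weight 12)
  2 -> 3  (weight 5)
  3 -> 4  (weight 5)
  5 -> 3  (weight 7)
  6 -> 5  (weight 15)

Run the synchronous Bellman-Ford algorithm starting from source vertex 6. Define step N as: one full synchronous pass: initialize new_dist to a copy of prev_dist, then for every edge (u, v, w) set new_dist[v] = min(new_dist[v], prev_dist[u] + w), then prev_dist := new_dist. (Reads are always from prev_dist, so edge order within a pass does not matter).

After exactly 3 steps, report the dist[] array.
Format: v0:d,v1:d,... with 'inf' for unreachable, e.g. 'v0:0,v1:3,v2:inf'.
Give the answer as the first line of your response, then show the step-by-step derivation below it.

v0:inf,v1:inf,v2:inf,v3:22,v4:27,v5:15,v6:0,v7:inf

step 1: dist = v0:inf,v1:inf,v2:inf,v3:inf,v4:inf,v5:15,v6:0,v7:inf
step 2: dist = v0:inf,v1:inf,v2:inf,v3:22,v4:inf,v5:15,v6:0,v7:inf
step 3: dist = v0:inf,v1:inf,v2:inf,v3:22,v4:27,v5:15,v6:0,v7:inf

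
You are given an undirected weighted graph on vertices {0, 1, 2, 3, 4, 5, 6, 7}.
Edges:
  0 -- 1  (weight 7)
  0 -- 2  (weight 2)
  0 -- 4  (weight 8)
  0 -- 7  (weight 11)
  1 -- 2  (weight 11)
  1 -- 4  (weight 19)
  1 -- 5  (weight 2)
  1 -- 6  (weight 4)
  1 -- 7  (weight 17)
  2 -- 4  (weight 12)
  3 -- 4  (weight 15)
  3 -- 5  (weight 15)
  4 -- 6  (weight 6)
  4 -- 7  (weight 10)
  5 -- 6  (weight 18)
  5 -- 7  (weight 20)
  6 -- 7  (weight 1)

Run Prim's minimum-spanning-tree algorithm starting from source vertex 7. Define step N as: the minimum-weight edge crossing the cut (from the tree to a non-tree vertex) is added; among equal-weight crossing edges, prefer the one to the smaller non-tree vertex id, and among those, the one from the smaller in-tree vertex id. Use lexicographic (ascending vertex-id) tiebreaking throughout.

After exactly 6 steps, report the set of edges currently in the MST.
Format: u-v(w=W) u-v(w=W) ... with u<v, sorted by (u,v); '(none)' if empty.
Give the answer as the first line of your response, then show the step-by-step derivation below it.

0-1(w=7) 0-2(w=2) 1-5(w=2) 1-6(w=4) 4-6(w=6) 6-7(w=1)

step 1: add edge 6-7 (w=1); MST = {6-7(w=1)}
step 2: add edge 1-6 (w=4); MST = {1-6(w=4) 6-7(w=1)}
step 3: add edge 1-5 (w=2); MST = {1-5(w=2) 1-6(w=4) 6-7(w=1)}
step 4: add edge 4-6 (w=6); MST = {1-5(w=2) 1-6(w=4) 4-6(w=6) 6-7(w=1)}
step 5: add edge 0-1 (w=7); MST = {0-1(w=7) 1-5(w=2) 1-6(w=4) 4-6(w=6) 6-7(w=1)}
step 6: add edge 0-2 (w=2); MST = {0-1(w=7) 0-2(w=2) 1-5(w=2) 1-6(w=4) 4-6(w=6) 6-7(w=1)}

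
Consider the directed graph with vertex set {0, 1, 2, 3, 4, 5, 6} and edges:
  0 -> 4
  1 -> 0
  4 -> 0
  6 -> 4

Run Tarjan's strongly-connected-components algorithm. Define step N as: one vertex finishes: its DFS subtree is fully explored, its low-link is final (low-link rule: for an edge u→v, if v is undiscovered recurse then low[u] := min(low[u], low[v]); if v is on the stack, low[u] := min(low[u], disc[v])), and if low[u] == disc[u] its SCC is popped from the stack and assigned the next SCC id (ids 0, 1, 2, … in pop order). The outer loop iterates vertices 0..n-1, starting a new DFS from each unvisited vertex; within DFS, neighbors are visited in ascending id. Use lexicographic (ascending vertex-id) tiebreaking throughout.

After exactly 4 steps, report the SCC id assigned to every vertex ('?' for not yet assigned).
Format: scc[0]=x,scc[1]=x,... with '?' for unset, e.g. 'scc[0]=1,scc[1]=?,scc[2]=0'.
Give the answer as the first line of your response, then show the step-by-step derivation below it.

scc[0]=0,scc[1]=1,scc[2]=2,scc[3]=?,scc[4]=0,scc[5]=?,scc[6]=?

step 1: low=(low[0]=0,low[1]=?,low[2]=?,low[3]=?,low[4]=0,low[5]=?,low[6]=?); scc=(scc[0]=?,scc[1]=?,scc[2]=?,scc[3]=?,scc[4]=?,scc[5]=?,scc[6]=?)
step 2: low=(low[0]=0,low[1]=?,low[2]=?,low[3]=?,low[4]=0,low[5]=?,low[6]=?); scc=(scc[0]=0,scc[1]=?,scc[2]=?,scc[3]=?,scc[4]=0,scc[5]=?,scc[6]=?)
step 3: low=(low[0]=0,low[1]=2,low[2]=?,low[3]=?,low[4]=0,low[5]=?,low[6]=?); scc=(scc[0]=0,scc[1]=1,scc[2]=?,scc[3]=?,scc[4]=0,scc[5]=?,scc[6]=?)
step 4: low=(low[0]=0,low[1]=2,low[2]=3,low[3]=?,low[4]=0,low[5]=?,low[6]=?); scc=(scc[0]=0,scc[1]=1,scc[2]=2,scc[3]=?,scc[4]=0,scc[5]=?,scc[6]=?)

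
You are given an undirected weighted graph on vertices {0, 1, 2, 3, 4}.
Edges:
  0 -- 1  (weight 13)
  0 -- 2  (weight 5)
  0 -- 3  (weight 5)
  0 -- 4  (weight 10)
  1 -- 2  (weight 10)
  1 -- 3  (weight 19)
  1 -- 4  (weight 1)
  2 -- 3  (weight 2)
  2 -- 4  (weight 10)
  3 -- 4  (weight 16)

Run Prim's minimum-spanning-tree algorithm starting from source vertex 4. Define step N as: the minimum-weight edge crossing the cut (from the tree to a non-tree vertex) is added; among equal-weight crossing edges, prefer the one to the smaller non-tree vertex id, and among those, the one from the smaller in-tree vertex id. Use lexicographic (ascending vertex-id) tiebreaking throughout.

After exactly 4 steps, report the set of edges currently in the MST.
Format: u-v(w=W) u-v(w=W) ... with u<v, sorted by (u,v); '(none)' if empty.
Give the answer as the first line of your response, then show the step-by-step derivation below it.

0-2(w=5) 0-4(w=10) 1-4(w=1) 2-3(w=2)

step 1: add edge 1-4 (w=1); MST = {1-4(w=1)}
step 2: add edge 0-4 (w=10); MST = {0-4(w=10) 1-4(w=1)}
step 3: add edge 0-2 (w=5); MST = {0-2(w=5) 0-4(w=10) 1-4(w=1)}
step 4: add edge 2-3 (w=2); MST = {0-2(w=5) 0-4(w=10) 1-4(w=1) 2-3(w=2)}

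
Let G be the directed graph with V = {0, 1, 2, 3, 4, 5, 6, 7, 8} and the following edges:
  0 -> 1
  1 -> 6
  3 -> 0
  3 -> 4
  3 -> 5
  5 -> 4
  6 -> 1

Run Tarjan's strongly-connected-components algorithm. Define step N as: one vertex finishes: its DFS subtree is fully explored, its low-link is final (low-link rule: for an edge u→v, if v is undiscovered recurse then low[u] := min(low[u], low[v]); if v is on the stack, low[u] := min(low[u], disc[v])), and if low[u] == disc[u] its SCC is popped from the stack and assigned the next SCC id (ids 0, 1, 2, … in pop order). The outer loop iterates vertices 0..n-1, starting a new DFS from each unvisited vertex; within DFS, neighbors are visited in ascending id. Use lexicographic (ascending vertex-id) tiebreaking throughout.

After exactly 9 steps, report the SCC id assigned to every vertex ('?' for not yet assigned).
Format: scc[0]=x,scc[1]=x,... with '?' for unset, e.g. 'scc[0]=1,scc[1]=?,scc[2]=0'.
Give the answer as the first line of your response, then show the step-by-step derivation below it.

scc[0]=1,scc[1]=0,scc[2]=2,scc[3]=5,scc[4]=3,scc[5]=4,scc[6]=0,scc[7]=6,scc[8]=7

step 1: low=(low[0]=0,low[1]=1,low[2]=?,low[3]=?,low[4]=?,low[5]=?,low[6]=1,low[7]=?,low[8]=?); scc=(scc[0]=?,scc[1]=?,scc[2]=?,scc[3]=?,scc[4]=?,scc[5]=?,scc[6]=?,scc[7]=?,scc[8]=?)
step 2: low=(low[0]=0,low[1]=1,low[2]=?,low[3]=?,low[4]=?,low[5]=?,low[6]=1,low[7]=?,low[8]=?); scc=(scc[0]=?,scc[1]=0,scc[2]=?,scc[3]=?,scc[4]=?,scc[5]=?,scc[6]=0,scc[7]=?,scc[8]=?)
step 3: low=(low[0]=0,low[1]=1,low[2]=?,low[3]=?,low[4]=?,low[5]=?,low[6]=1,low[7]=?,low[8]=?); scc=(scc[0]=1,scc[1]=0,scc[2]=?,scc[3]=?,scc[4]=?,scc[5]=?,scc[6]=0,scc[7]=?,scc[8]=?)
step 4: low=(low[0]=0,low[1]=1,low[2]=3,low[3]=?,low[4]=?,low[5]=?,low[6]=1,low[7]=?,low[8]=?); scc=(scc[0]=1,scc[1]=0,scc[2]=2,scc[3]=?,scc[4]=?,scc[5]=?,scc[6]=0,scc[7]=?,scc[8]=?)
step 5: low=(low[0]=0,low[1]=1,low[2]=3,low[3]=4,low[4]=5,low[5]=?,low[6]=1,low[7]=?,low[8]=?); scc=(scc[0]=1,scc[1]=0,scc[2]=2,scc[3]=?,scc[4]=3,scc[5]=?,scc[6]=0,scc[7]=?,scc[8]=?)
step 6: low=(low[0]=0,low[1]=1,low[2]=3,low[3]=4,low[4]=5,low[5]=6,low[6]=1,low[7]=?,low[8]=?); scc=(scc[0]=1,scc[1]=0,scc[2]=2,scc[3]=?,scc[4]=3,scc[5]=4,scc[6]=0,scc[7]=?,scc[8]=?)
step 7: low=(low[0]=0,low[1]=1,low[2]=3,low[3]=4,low[4]=5,low[5]=6,low[6]=1,low[7]=?,low[8]=?); scc=(scc[0]=1,scc[1]=0,scc[2]=2,scc[3]=5,scc[4]=3,scc[5]=4,scc[6]=0,scc[7]=?,scc[8]=?)
step 8: low=(low[0]=0,low[1]=1,low[2]=3,low[3]=4,low[4]=5,low[5]=6,low[6]=1,low[7]=7,low[8]=?); scc=(scc[0]=1,scc[1]=0,scc[2]=2,scc[3]=5,scc[4]=3,scc[5]=4,scc[6]=0,scc[7]=6,scc[8]=?)
step 9: low=(low[0]=0,low[1]=1,low[2]=3,low[3]=4,low[4]=5,low[5]=6,low[6]=1,low[7]=7,low[8]=8); scc=(scc[0]=1,scc[1]=0,scc[2]=2,scc[3]=5,scc[4]=3,scc[5]=4,scc[6]=0,scc[7]=6,scc[8]=7)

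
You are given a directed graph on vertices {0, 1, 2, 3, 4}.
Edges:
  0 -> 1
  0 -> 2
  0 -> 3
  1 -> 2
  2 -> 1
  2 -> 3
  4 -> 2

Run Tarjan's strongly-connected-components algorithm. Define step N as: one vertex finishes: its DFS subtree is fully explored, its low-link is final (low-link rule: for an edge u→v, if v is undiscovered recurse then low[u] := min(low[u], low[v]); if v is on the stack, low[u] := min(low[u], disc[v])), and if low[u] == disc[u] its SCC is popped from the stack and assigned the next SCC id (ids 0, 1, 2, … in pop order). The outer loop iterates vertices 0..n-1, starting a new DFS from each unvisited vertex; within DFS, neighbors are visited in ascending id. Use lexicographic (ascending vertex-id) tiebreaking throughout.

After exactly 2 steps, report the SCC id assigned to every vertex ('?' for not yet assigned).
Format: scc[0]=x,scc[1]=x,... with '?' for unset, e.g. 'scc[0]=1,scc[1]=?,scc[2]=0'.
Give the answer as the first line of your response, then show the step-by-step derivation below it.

scc[0]=?,scc[1]=?,scc[2]=?,scc[3]=0,scc[4]=?

step 1: low=(low[0]=0,low[1]=1,low[2]=1,low[3]=3,low[4]=?); scc=(scc[0]=?,scc[1]=?,scc[2]=?,scc[3]=0,scc[4]=?)
step 2: low=(low[0]=0,low[1]=1,low[2]=1,low[3]=3,low[4]=?); scc=(scc[0]=?,scc[1]=?,scc[2]=?,scc[3]=0,scc[4]=?)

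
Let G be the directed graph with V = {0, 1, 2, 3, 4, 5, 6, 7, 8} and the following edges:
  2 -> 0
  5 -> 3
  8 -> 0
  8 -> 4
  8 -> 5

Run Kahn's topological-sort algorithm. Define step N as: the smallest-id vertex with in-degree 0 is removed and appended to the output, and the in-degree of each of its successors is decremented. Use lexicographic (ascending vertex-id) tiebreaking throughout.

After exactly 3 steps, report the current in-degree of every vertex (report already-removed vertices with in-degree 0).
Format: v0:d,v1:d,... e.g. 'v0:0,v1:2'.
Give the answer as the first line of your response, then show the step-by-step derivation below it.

v0:1,v1:0,v2:0,v3:1,v4:1,v5:1,v6:0,v7:0,v8:0

step 1: output 1; order=[1]; indeg=(2,0,0,1,1,1,0,0,0)
step 2: output 2; order=[1,2]; indeg=(1,0,0,1,1,1,0,0,0)
step 3: output 6; order=[1,2,6]; indeg=(1,0,0,1,1,1,0,0,0)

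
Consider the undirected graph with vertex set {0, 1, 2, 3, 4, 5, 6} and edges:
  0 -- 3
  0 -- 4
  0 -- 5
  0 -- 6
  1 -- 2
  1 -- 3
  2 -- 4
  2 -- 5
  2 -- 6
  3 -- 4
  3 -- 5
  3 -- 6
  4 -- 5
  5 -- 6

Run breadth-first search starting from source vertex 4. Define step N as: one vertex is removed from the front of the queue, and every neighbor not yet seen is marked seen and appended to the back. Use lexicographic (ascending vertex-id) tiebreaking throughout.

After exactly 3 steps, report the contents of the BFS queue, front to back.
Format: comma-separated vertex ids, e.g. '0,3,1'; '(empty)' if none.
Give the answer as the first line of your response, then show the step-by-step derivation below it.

3,5,6,1

step 1: dequeue 4; queue=[0,2,3,5]; order=4
step 2: dequeue 0; queue=[2,3,5,6]; order=4,0
step 3: dequeue 2; queue=[3,5,6,1]; order=4,0,2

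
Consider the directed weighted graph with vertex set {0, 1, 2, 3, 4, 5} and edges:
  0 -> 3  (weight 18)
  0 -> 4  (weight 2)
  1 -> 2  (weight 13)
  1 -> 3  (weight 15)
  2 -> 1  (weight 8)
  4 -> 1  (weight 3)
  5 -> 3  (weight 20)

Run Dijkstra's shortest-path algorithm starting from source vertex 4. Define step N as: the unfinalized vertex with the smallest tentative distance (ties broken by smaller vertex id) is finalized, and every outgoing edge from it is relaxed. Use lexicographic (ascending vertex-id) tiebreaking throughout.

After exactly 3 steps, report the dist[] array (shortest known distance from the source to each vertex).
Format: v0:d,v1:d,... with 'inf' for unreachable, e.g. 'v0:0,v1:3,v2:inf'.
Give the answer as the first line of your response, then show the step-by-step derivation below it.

v0:inf,v1:3,v2:16,v3:18,v4:0,v5:inf

step 1: dist = v0:inf,v1:3,v2:inf,v3:inf,v4:0,v5:inf
step 2: dist = v0:inf,v1:3,v2:16,v3:18,v4:0,v5:inf
step 3: dist = v0:inf,v1:3,v2:16,v3:18,v4:0,v5:inf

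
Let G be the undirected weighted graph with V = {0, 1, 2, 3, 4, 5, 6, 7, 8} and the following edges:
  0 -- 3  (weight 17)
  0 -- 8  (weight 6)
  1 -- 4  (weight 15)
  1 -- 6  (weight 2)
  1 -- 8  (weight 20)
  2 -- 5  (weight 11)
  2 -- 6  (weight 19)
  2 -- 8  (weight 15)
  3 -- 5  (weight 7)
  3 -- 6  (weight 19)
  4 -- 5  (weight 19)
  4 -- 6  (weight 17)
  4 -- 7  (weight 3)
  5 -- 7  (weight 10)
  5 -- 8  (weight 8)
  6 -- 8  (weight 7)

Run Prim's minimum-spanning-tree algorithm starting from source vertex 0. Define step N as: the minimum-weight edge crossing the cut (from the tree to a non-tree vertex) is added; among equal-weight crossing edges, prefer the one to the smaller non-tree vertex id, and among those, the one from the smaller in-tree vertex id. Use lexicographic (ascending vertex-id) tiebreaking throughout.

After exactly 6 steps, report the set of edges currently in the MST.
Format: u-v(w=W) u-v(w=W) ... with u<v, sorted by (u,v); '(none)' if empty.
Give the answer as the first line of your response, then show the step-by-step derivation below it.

0-8(w=6) 1-6(w=2) 3-5(w=7) 5-7(w=10) 5-8(w=8) 6-8(w=7)

step 1: add edge 0-8 (w=6); MST = {0-8(w=6)}
step 2: add edge 6-8 (w=7); MST = {0-8(w=6) 6-8(w=7)}
step 3: add edge 1-6 (w=2); MST = {0-8(w=6) 1-6(w=2) 6-8(w=7)}
step 4: add edge 5-8 (w=8); MST = {0-8(w=6) 1-6(w=2) 5-8(w=8) 6-8(w=7)}
step 5: add edge 3-5 (w=7); MST = {0-8(w=6) 1-6(w=2) 3-5(w=7) 5-8(w=8) 6-8(w=7)}
step 6: add edge 5-7 (w=10); MST = {0-8(w=6) 1-6(w=2) 3-5(w=7) 5-7(w=10) 5-8(w=8) 6-8(w=7)}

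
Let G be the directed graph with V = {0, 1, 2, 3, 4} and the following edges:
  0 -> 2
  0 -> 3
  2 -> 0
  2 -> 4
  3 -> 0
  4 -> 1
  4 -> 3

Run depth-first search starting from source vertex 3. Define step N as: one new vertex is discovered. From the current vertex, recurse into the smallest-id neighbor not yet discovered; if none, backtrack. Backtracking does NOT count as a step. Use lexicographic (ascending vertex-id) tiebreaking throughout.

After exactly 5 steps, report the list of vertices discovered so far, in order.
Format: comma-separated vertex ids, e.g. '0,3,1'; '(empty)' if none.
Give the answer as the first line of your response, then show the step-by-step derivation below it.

3,0,2,4,1

step 1: discover 3; path=3; order=3
step 2: discover 0; path=3>0; order=3,0
step 3: discover 2; path=3>0>2; order=3,0,2
step 4: discover 4; path=3>0>2>4; order=3,0,2,4
step 5: discover 1; path=3>0>2>4>1; order=3,0,2,4,1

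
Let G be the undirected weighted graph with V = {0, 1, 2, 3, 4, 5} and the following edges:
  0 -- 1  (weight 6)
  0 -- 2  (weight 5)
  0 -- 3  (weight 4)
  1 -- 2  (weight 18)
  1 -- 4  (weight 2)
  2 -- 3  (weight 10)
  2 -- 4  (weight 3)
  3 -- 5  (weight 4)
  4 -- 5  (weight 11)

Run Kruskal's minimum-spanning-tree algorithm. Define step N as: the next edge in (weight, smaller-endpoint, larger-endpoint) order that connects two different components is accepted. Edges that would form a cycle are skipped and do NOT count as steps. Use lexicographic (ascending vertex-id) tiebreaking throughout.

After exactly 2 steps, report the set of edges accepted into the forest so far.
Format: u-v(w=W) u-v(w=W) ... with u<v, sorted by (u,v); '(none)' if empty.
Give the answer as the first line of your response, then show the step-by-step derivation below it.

1-4(w=2) 2-4(w=3)

step 1: add edge 1-4 (w=2); MST = {1-4(w=2)}
step 2: add edge 2-4 (w=3); MST = {1-4(w=2) 2-4(w=3)}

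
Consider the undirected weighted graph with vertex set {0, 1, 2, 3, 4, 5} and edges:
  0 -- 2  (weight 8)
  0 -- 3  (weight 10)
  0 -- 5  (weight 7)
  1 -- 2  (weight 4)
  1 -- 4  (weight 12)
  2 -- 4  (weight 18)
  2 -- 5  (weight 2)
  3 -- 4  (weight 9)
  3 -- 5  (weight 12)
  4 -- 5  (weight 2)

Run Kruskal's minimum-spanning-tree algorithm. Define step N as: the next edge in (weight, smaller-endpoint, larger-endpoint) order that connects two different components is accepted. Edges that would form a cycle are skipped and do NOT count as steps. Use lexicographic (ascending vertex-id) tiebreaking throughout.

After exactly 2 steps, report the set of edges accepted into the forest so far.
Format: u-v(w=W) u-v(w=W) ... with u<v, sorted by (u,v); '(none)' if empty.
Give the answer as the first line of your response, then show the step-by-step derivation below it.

2-5(w=2) 4-5(w=2)

step 1: add edge 2-5 (w=2); MST = {2-5(w=2)}
step 2: add edge 4-5 (w=2); MST = {2-5(w=2) 4-5(w=2)}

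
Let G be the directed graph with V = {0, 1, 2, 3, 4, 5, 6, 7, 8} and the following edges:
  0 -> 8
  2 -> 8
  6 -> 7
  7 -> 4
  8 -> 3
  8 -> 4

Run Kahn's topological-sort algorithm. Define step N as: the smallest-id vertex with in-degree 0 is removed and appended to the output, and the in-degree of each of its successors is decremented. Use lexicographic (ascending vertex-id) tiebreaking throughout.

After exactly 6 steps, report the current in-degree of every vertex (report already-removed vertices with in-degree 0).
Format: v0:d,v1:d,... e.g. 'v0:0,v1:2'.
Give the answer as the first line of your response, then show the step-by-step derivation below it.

v0:0,v1:0,v2:0,v3:1,v4:1,v5:0,v6:0,v7:0,v8:0

step 1: output 0; order=[0]; indeg=(0,0,0,1,2,0,0,1,1)
step 2: output 1; order=[0,1]; indeg=(0,0,0,1,2,0,0,1,1)
step 3: output 2; order=[0,1,2]; indeg=(0,0,0,1,2,0,0,1,0)
step 4: output 5; order=[0,1,2,5]; indeg=(0,0,0,1,2,0,0,1,0)
step 5: output 6; order=[0,1,2,5,6]; indeg=(0,0,0,1,2,0,0,0,0)
step 6: output 7; order=[0,1,2,5,6,7]; indeg=(0,0,0,1,1,0,0,0,0)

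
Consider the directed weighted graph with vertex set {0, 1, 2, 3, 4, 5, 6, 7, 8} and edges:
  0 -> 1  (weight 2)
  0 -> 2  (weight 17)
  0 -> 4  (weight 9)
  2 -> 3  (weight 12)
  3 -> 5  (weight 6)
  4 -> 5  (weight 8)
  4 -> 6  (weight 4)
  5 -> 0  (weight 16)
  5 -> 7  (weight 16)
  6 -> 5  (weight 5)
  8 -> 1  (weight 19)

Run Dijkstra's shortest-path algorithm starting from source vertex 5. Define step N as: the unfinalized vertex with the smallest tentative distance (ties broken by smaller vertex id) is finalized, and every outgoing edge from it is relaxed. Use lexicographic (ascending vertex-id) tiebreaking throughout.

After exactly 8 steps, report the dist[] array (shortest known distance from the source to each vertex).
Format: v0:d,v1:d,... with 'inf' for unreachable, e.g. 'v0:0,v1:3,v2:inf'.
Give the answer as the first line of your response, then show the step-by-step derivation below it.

v0:16,v1:18,v2:33,v3:45,v4:25,v5:0,v6:29,v7:16,v8:inf

step 1: dist = v0:16,v1:inf,v2:inf,v3:inf,v4:inf,v5:0,v6:inf,v7:16,v8:inf
step 2: dist = v0:16,v1:18,v2:33,v3:inf,v4:25,v5:0,v6:inf,v7:16,v8:inf
step 3: dist = v0:16,v1:18,v2:33,v3:inf,v4:25,v5:0,v6:inf,v7:16,v8:inf
step 4: dist = v0:16,v1:18,v2:33,v3:inf,v4:25,v5:0,v6:inf,v7:16,v8:inf
step 5: dist = v0:16,v1:18,v2:33,v3:inf,v4:25,v5:0,v6:29,v7:16,v8:inf
step 6: dist = v0:16,v1:18,v2:33,v3:inf,v4:25,v5:0,v6:29,v7:16,v8:inf
step 7: dist = v0:16,v1:18,v2:33,v3:45,v4:25,v5:0,v6:29,v7:16,v8:inf
step 8: dist = v0:16,v1:18,v2:33,v3:45,v4:25,v5:0,v6:29,v7:16,v8:inf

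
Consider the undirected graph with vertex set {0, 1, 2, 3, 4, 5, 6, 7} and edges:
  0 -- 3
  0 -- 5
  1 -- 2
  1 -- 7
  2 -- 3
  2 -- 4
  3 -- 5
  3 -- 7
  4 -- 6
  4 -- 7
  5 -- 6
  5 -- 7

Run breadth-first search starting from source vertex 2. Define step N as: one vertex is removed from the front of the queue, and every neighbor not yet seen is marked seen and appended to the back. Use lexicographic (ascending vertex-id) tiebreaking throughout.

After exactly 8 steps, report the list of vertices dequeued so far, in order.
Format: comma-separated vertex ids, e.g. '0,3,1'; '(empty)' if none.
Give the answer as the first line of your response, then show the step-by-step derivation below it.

2,1,3,4,7,0,5,6

step 1: dequeue 2; queue=[1,3,4]; order=2
step 2: dequeue 1; queue=[3,4,7]; order=2,1
step 3: dequeue 3; queue=[4,7,0,5]; order=2,1,3
step 4: dequeue 4; queue=[7,0,5,6]; order=2,1,3,4
step 5: dequeue 7; queue=[0,5,6]; order=2,1,3,4,7
step 6: dequeue 0; queue=[5,6]; order=2,1,3,4,7,0
step 7: dequeue 5; queue=[6]; order=2,1,3,4,7,0,5
step 8: dequeue 6; queue=[(empty)]; order=2,1,3,4,7,0,5,6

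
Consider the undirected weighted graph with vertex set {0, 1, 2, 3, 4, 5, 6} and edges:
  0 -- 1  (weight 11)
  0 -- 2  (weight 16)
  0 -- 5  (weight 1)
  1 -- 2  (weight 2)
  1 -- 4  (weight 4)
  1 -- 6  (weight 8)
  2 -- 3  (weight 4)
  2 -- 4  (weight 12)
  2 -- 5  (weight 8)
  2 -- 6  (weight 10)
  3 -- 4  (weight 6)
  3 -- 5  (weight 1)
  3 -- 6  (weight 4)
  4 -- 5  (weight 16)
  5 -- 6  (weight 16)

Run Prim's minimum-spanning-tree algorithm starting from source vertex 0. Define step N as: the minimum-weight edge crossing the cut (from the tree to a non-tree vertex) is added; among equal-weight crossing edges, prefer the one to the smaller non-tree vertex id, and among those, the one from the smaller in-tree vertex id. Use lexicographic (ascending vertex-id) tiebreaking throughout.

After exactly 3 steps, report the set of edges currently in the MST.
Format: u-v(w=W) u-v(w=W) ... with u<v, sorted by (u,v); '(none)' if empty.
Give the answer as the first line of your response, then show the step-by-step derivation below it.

0-5(w=1) 2-3(w=4) 3-5(w=1)

step 1: add edge 0-5 (w=1); MST = {0-5(w=1)}
step 2: add edge 3-5 (w=1); MST = {0-5(w=1) 3-5(w=1)}
step 3: add edge 2-3 (w=4); MST = {0-5(w=1) 2-3(w=4) 3-5(w=1)}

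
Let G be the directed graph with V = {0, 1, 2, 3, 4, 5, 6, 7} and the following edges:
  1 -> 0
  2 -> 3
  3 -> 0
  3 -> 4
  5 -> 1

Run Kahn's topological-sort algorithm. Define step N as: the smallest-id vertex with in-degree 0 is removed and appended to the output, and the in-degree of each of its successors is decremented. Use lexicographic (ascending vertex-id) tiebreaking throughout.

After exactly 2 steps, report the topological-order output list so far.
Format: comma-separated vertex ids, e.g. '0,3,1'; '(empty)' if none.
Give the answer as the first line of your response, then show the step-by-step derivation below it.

2,3

step 1: output 2; order=[2]; indeg=(2,1,0,0,1,0,0,0)
step 2: output 3; order=[2,3]; indeg=(1,1,0,0,0,0,0,0)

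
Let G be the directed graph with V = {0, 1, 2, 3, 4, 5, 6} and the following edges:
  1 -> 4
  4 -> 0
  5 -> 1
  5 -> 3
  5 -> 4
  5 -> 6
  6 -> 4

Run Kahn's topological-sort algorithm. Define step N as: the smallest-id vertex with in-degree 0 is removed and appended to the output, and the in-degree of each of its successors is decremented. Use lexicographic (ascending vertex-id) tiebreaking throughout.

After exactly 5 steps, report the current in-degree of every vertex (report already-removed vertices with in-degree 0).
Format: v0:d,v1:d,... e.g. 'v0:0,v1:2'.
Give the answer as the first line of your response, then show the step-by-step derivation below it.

v0:1,v1:0,v2:0,v3:0,v4:0,v5:0,v6:0

step 1: output 2; order=[2]; indeg=(1,1,0,1,3,0,1)
step 2: output 5; order=[2,5]; indeg=(1,0,0,0,2,0,0)
step 3: output 1; order=[2,5,1]; indeg=(1,0,0,0,1,0,0)
step 4: output 3; order=[2,5,1,3]; indeg=(1,0,0,0,1,0,0)
step 5: output 6; order=[2,5,1,3,6]; indeg=(1,0,0,0,0,0,0)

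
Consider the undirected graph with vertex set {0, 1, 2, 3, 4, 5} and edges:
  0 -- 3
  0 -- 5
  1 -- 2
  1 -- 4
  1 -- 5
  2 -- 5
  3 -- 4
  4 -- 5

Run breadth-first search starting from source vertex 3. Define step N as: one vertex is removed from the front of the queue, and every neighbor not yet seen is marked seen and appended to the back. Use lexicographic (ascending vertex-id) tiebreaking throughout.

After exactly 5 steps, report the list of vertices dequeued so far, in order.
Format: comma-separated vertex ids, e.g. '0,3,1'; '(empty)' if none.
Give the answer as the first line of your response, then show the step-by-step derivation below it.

3,0,4,5,1

step 1: dequeue 3; queue=[0,4]; order=3
step 2: dequeue 0; queue=[4,5]; order=3,0
step 3: dequeue 4; queue=[5,1]; order=3,0,4
step 4: dequeue 5; queue=[1,2]; order=3,0,4,5
step 5: dequeue 1; queue=[2]; order=3,0,4,5,1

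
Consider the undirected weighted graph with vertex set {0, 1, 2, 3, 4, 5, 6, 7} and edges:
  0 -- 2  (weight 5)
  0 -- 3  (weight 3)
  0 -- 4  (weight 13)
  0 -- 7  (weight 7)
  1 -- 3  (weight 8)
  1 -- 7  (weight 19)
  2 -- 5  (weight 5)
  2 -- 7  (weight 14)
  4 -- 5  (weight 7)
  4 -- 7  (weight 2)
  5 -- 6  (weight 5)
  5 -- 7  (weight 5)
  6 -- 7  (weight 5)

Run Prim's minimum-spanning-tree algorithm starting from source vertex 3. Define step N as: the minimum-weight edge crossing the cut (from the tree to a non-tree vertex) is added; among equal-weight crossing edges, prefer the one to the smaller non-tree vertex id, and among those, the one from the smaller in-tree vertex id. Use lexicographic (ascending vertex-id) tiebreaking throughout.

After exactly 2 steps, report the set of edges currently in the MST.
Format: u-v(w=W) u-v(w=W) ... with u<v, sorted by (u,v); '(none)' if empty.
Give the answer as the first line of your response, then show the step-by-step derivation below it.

0-2(w=5) 0-3(w=3)

step 1: add edge 0-3 (w=3); MST = {0-3(w=3)}
step 2: add edge 0-2 (w=5); MST = {0-2(w=5) 0-3(w=3)}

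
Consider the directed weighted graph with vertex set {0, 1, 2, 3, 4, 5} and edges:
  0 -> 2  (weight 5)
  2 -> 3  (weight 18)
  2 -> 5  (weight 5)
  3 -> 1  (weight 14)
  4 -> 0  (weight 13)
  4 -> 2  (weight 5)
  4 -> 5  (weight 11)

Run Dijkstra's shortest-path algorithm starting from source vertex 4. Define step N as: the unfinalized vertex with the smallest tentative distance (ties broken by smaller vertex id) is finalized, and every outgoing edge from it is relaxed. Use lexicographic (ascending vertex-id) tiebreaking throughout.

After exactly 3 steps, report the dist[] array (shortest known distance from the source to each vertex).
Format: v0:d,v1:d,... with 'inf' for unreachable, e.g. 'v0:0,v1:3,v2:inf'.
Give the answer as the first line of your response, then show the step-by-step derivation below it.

v0:13,v1:inf,v2:5,v3:23,v4:0,v5:10

step 1: dist = v0:13,v1:inf,v2:5,v3:inf,v4:0,v5:11
step 2: dist = v0:13,v1:inf,v2:5,v3:23,v4:0,v5:10
step 3: dist = v0:13,v1:inf,v2:5,v3:23,v4:0,v5:10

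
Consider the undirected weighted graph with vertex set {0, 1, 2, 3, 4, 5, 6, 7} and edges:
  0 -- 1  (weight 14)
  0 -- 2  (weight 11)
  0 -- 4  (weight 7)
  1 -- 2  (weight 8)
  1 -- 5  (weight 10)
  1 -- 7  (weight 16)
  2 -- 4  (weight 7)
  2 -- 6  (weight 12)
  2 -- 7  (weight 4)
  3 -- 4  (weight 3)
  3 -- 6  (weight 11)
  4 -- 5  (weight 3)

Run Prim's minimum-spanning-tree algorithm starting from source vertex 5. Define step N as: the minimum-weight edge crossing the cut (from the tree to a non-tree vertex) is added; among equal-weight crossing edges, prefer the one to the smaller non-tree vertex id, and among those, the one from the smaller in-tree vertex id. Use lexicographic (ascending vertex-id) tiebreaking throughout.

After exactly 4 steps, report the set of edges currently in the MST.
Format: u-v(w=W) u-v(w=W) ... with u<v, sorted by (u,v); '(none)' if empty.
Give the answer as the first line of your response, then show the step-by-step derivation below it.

0-4(w=7) 2-4(w=7) 3-4(w=3) 4-5(w=3)

step 1: add edge 4-5 (w=3); MST = {4-5(w=3)}
step 2: add edge 3-4 (w=3); MST = {3-4(w=3) 4-5(w=3)}
step 3: add edge 0-4 (w=7); MST = {0-4(w=7) 3-4(w=3) 4-5(w=3)}
step 4: add edge 2-4 (w=7); MST = {0-4(w=7) 2-4(w=7) 3-4(w=3) 4-5(w=3)}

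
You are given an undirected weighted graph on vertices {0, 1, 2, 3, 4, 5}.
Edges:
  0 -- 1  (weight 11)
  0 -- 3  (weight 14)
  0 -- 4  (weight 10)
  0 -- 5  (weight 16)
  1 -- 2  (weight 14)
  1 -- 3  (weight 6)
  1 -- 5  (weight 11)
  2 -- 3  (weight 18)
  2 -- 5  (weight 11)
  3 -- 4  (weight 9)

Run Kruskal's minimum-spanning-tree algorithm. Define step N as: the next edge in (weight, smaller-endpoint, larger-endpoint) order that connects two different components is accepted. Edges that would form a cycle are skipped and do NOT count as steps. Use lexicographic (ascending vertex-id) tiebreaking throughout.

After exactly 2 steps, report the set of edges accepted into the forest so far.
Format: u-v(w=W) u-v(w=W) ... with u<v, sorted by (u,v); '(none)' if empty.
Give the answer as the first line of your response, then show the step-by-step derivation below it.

1-3(w=6) 3-4(w=9)

step 1: add edge 1-3 (w=6); MST = {1-3(w=6)}
step 2: add edge 3-4 (w=9); MST = {1-3(w=6) 3-4(w=9)}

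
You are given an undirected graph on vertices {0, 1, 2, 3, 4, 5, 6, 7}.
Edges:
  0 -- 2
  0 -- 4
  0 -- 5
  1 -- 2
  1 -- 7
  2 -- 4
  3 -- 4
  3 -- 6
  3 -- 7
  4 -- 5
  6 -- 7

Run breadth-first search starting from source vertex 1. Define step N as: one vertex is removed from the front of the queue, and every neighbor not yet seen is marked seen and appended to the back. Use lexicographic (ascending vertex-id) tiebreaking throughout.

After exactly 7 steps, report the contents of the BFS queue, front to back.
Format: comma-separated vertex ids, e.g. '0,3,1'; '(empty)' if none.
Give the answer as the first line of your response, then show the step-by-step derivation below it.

5

step 1: dequeue 1; queue=[2,7]; order=1
step 2: dequeue 2; queue=[7,0,4]; order=1,2
step 3: dequeue 7; queue=[0,4,3,6]; order=1,2,7
step 4: dequeue 0; queue=[4,3,6,5]; order=1,2,7,0
step 5: dequeue 4; queue=[3,6,5]; order=1,2,7,0,4
step 6: dequeue 3; queue=[6,5]; order=1,2,7,0,4,3
step 7: dequeue 6; queue=[5]; order=1,2,7,0,4,3,6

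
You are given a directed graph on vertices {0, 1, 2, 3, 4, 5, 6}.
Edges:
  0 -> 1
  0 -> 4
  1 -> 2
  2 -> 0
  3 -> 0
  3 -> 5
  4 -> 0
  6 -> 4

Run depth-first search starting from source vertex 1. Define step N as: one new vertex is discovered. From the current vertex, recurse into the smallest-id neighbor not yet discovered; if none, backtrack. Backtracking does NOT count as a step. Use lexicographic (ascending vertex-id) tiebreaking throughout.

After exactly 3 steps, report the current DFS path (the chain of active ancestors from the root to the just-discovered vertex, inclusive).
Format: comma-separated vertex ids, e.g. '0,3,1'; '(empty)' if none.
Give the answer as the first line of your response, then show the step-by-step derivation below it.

1,2,0

step 1: discover 1; path=1; order=1
step 2: discover 2; path=1>2; order=1,2
step 3: discover 0; path=1>2>0; order=1,2,0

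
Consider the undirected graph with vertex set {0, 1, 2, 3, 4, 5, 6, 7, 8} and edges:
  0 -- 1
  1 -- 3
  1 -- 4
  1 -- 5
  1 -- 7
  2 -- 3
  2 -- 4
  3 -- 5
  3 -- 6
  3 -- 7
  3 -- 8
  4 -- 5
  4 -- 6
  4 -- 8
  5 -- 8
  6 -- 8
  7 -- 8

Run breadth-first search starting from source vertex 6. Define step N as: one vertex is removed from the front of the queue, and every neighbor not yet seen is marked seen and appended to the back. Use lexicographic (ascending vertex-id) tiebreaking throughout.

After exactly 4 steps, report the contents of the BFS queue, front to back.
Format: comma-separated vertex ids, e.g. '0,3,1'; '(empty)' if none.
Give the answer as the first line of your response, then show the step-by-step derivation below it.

1,2,5,7

step 1: dequeue 6; queue=[3,4,8]; order=6
step 2: dequeue 3; queue=[4,8,1,2,5,7]; order=6,3
step 3: dequeue 4; queue=[8,1,2,5,7]; order=6,3,4
step 4: dequeue 8; queue=[1,2,5,7]; order=6,3,4,8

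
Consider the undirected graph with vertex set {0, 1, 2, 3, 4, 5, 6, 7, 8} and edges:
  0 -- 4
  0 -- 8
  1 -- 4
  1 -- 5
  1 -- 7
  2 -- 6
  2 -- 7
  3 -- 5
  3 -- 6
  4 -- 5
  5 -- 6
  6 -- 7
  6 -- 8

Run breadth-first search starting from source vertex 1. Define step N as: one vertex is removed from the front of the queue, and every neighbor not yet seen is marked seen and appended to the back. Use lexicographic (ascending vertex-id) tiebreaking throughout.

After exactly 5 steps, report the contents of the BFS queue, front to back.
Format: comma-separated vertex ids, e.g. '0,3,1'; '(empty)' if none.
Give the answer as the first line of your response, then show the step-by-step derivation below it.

3,6,2,8

step 1: dequeue 1; queue=[4,5,7]; order=1
step 2: dequeue 4; queue=[5,7,0]; order=1,4
step 3: dequeue 5; queue=[7,0,3,6]; order=1,4,5
step 4: dequeue 7; queue=[0,3,6,2]; order=1,4,5,7
step 5: dequeue 0; queue=[3,6,2,8]; order=1,4,5,7,0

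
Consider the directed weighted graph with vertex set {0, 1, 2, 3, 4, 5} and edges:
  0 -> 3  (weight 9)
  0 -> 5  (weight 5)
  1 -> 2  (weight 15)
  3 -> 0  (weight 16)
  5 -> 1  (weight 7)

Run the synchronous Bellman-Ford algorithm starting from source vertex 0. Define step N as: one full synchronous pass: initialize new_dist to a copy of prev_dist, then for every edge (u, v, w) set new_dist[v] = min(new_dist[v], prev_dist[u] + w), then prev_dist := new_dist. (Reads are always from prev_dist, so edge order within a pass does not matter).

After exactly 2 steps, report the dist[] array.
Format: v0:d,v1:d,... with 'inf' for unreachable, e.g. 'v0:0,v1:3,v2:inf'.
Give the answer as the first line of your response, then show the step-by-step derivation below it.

v0:0,v1:12,v2:inf,v3:9,v4:inf,v5:5

step 1: dist = v0:0,v1:inf,v2:inf,v3:9,v4:inf,v5:5
step 2: dist = v0:0,v1:12,v2:inf,v3:9,v4:inf,v5:5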